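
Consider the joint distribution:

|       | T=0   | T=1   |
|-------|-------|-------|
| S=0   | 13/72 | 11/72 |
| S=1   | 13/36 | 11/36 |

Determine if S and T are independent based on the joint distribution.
Marginal P(S) (row sums):
  P(S=0) = 13/72 + 11/72 = 1/3
  P(S=1) = 13/36 + 11/36 = 2/3
Marginal P(T) (column sums):
  P(T=0) = 13/72 + 13/36 = 13/24
  P(T=1) = 11/72 + 11/36 = 11/24

S and T are independent iff P(S=i,T=j) = P(S=i)·P(T=j) for every cell.
  P(S=0)·P(T=0) = 1/3 × 13/24 = 13/72 = P(S=0,T=0) ✓
  P(S=0)·P(T=1) = 1/3 × 11/24 = 11/72 = P(S=0,T=1) ✓
  P(S=1)·P(T=0) = 2/3 × 13/24 = 13/36 = P(S=1,T=0) ✓
  P(S=1)·P(T=1) = 2/3 × 11/24 = 11/36 = P(S=1,T=1) ✓

Yes, S and T are independent: every cell factors, so I(S;T) = 0 bits.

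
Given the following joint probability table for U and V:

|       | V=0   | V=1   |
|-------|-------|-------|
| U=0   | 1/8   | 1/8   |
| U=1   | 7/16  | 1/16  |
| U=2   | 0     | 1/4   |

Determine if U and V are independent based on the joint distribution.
Marginal P(U) (row sums):
  P(U=0) = 1/8 + 1/8 = 1/4
  P(U=1) = 7/16 + 1/16 = 1/2
  P(U=2) = 0 + 1/4 = 1/4
Marginal P(V) (column sums):
  P(V=0) = 1/8 + 7/16 + 0 = 9/16
  P(V=1) = 1/8 + 1/16 + 1/4 = 7/16

U and V are independent iff P(U=i,V=j) = P(U=i)·P(V=j) for every cell.
  P(U=0)·P(V=0) = 1/4 × 9/16 = 9/64, but P(U=0,V=0) = 1/8 ✗

No, U and V are not independent. Quantitatively, I(U;V) > 0:

H(U) = -[(1/4)·log₂(1/4) + (1/2)·log₂(1/2) + (1/4)·log₂(1/4)]
  = 0.5000 + 0.5000 + 0.5000
  = 1.5000 bits
H(V) = -[(9/16)·log₂(9/16) + (7/16)·log₂(7/16)]
  = 0.4669 + 0.5218
  = 0.9887 bits
H(U,V) = -[(1/8)·log₂(1/8) + (1/8)·log₂(1/8) + (7/16)·log₂(7/16) + (1/16)·log₂(1/16) + (1/4)·log₂(1/4)]
  = 0.3750 + 0.3750 + 0.5218 + 0.2500 + 0.5000
  = 2.0218 bits
I(U;V) = H(U) + H(V) - H(U,V) = 1.5000 + 0.9887 - 2.0218 = 0.4669 bits > 0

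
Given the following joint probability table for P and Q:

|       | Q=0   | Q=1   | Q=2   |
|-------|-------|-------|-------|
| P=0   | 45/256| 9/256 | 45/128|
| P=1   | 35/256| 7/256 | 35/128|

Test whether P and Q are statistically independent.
Marginal P(P) (row sums):
  P(P=0) = 45/256 + 9/256 + 45/128 = 9/16
  P(P=1) = 35/256 + 7/256 + 35/128 = 7/16
Marginal P(Q) (column sums):
  P(Q=0) = 45/256 + 35/256 = 5/16
  P(Q=1) = 9/256 + 7/256 = 1/16
  P(Q=2) = 45/128 + 35/128 = 5/8

P and Q are independent iff P(P=i,Q=j) = P(P=i)·P(Q=j) for every cell.
  P(P=0)·P(Q=0) = 9/16 × 5/16 = 45/256 = P(P=0,Q=0) ✓
  P(P=0)·P(Q=1) = 9/16 × 1/16 = 9/256 = P(P=0,Q=1) ✓
  P(P=0)·P(Q=2) = 9/16 × 5/8 = 45/128 = P(P=0,Q=2) ✓
  P(P=1)·P(Q=0) = 7/16 × 5/16 = 35/256 = P(P=1,Q=0) ✓
  P(P=1)·P(Q=1) = 7/16 × 1/16 = 7/256 = P(P=1,Q=1) ✓
  P(P=1)·P(Q=2) = 7/16 × 5/8 = 35/128 = P(P=1,Q=2) ✓

Yes, P and Q are independent: every cell factors, so I(P;Q) = 0 bits.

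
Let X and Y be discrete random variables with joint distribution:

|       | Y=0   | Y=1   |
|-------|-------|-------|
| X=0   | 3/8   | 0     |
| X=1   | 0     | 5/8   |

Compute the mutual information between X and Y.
Marginal P(X) (row sums):
  P(X=0) = 3/8 + 0 = 3/8
  P(X=1) = 0 + 5/8 = 5/8
Marginal P(Y) (column sums):
  P(Y=0) = 3/8 + 0 = 3/8
  P(Y=1) = 0 + 5/8 = 5/8

H(X) = -[(3/8)·log₂(3/8) + (5/8)·log₂(5/8)]
  = 0.5306 + 0.4238
  = 0.9544 bits
H(Y) = -[(3/8)·log₂(3/8) + (5/8)·log₂(5/8)]
  = 0.5306 + 0.4238
  = 0.9544 bits
H(X,Y) = -[(3/8)·log₂(3/8) + (5/8)·log₂(5/8)]
  = 0.5306 + 0.4238
  = 0.9544 bits

I(X;Y) = H(X) + H(Y) - H(X,Y)
  = 0.9544 + 0.9544 - 0.9544
  = 0.9544 bits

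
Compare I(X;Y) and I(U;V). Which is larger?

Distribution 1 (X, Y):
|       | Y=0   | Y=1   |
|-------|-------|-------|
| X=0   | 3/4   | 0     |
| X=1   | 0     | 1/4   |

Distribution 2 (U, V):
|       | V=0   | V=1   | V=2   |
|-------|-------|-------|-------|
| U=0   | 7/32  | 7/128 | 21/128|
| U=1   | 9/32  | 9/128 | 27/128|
Distribution 1 (X, Y):
Marginal P(X) (row sums):
  P(X=0) = 3/4 + 0 = 3/4
  P(X=1) = 0 + 1/4 = 1/4
Marginal P(Y) (column sums):
  P(Y=0) = 3/4 + 0 = 3/4
  P(Y=1) = 0 + 1/4 = 1/4

H(X) = -[(3/4)·log₂(3/4) + (1/4)·log₂(1/4)]
  = 0.3113 + 0.5000
  = 0.8113 bits
H(Y) = -[(3/4)·log₂(3/4) + (1/4)·log₂(1/4)]
  = 0.3113 + 0.5000
  = 0.8113 bits
H(X,Y) = -[(3/4)·log₂(3/4) + (1/4)·log₂(1/4)]
  = 0.3113 + 0.5000
  = 0.8113 bits

I(X;Y) = H(X) + H(Y) - H(X,Y)
  = 0.8113 + 0.8113 - 0.8113
  = 0.8113 bits

Distribution 2 (U, V):
Marginal P(U) (row sums):
  P(U=0) = 7/32 + 7/128 + 21/128 = 7/16
  P(U=1) = 9/32 + 9/128 + 27/128 = 9/16
Marginal P(V) (column sums):
  P(V=0) = 7/32 + 9/32 = 1/2
  P(V=1) = 7/128 + 9/128 = 1/8
  P(V=2) = 21/128 + 27/128 = 3/8

H(U) = -[(7/16)·log₂(7/16) + (9/16)·log₂(9/16)]
  = 0.5218 + 0.4669
  = 0.9887 bits
H(V) = -[(1/2)·log₂(1/2) + (1/8)·log₂(1/8) + (3/8)·log₂(3/8)]
  = 0.5000 + 0.3750 + 0.5306
  = 1.4056 bits
H(U,V) = -[(7/32)·log₂(7/32) + (7/128)·log₂(7/128) + (21/128)·log₂(21/128) + (9/32)·log₂(9/32) + (9/128)·log₂(9/128) + (27/128)·log₂(27/128)]
  = 0.4796 + 0.2293 + 0.4278 + 0.5147 + 0.2693 + 0.4736
  = 2.3943 bits

I(U;V) = H(U) + H(V) - H(U,V)
  = 0.9887 + 1.4056 - 2.3943
  = 0.0000 bits

I(X;Y) = 0.8113 bits > I(U;V) = 0.0000 bits, so (X, Y) has the higher mutual information (stronger dependence).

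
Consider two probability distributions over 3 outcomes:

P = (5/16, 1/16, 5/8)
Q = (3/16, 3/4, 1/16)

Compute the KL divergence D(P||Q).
D(P||Q) = Σ P(i) log₂(P(i)/Q(i))
  i=0: (5/16) × log₂((5/16)/(3/16)) = (5/16) × log₂(5/3) = 0.2303
  i=1: (1/16) × log₂((1/16)/(3/4)) = (1/16) × log₂(1/12) = -0.2241
  i=2: (5/8) × log₂((5/8)/(1/16)) = (5/8) × log₂(10) = 2.0762
D(P||Q) = 0.2303 - 0.2241 + 2.0762
  = 2.0824 bits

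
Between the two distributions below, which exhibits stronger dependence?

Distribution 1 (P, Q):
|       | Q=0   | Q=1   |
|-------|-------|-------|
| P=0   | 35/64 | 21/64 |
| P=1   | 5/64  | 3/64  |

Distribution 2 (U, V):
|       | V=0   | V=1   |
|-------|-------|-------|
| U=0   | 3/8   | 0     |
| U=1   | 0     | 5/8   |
Distribution 1 (P, Q):
Marginal P(P) (row sums):
  P(P=0) = 35/64 + 21/64 = 7/8
  P(P=1) = 5/64 + 3/64 = 1/8
Marginal P(Q) (column sums):
  P(Q=0) = 35/64 + 5/64 = 5/8
  P(Q=1) = 21/64 + 3/64 = 3/8

H(P) = -[(7/8)·log₂(7/8) + (1/8)·log₂(1/8)]
  = 0.1686 + 0.3750
  = 0.5436 bits
H(Q) = -[(5/8)·log₂(5/8) + (3/8)·log₂(3/8)]
  = 0.4238 + 0.5306
  = 0.9544 bits
H(P,Q) = -[(35/64)·log₂(35/64) + (21/64)·log₂(21/64) + (5/64)·log₂(5/64) + (3/64)·log₂(3/64)]
  = 0.4762 + 0.5275 + 0.2873 + 0.2070
  = 1.4980 bits

I(P;Q) = H(P) + H(Q) - H(P,Q)
  = 0.5436 + 0.9544 - 1.4980
  = 0.0000 bits

Distribution 2 (U, V):
Marginal P(U) (row sums):
  P(U=0) = 3/8 + 0 = 3/8
  P(U=1) = 0 + 5/8 = 5/8
Marginal P(V) (column sums):
  P(V=0) = 3/8 + 0 = 3/8
  P(V=1) = 0 + 5/8 = 5/8

H(U) = -[(3/8)·log₂(3/8) + (5/8)·log₂(5/8)]
  = 0.5306 + 0.4238
  = 0.9544 bits
H(V) = -[(3/8)·log₂(3/8) + (5/8)·log₂(5/8)]
  = 0.5306 + 0.4238
  = 0.9544 bits
H(U,V) = -[(3/8)·log₂(3/8) + (5/8)·log₂(5/8)]
  = 0.5306 + 0.4238
  = 0.9544 bits

I(U;V) = H(U) + H(V) - H(U,V)
  = 0.9544 + 0.9544 - 0.9544
  = 0.9544 bits

I(U;V) = 0.9544 bits > I(P;Q) = 0.0000 bits, so (U, V) has the higher mutual information (stronger dependence).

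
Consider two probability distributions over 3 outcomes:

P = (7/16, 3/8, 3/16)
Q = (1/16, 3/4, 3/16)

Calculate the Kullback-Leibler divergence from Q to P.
D(P||Q) = Σ P(i) log₂(P(i)/Q(i))
  i=0: (7/16) × log₂((7/16)/(1/16)) = (7/16) × log₂(7) = 1.2282
  i=1: (3/8) × log₂((3/8)/(3/4)) = (3/8) × log₂(1/2) = -0.3750
  i=2: (3/16) × log₂((3/16)/(3/16)) = (3/16) × log₂(1) = 0.0000
D(P||Q) = 1.2282 - 0.3750 + 0.0000
  = 0.8532 bits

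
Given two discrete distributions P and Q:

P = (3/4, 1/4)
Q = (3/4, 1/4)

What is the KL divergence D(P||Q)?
D(P||Q) = Σ P(i) log₂(P(i)/Q(i))
  i=0: (3/4) × log₂((3/4)/(3/4)) = (3/4) × log₂(1) = 0.0000
  i=1: (1/4) × log₂((1/4)/(1/4)) = (1/4) × log₂(1) = 0.0000
D(P||Q) = 0.0000 + 0.0000
  = 0.0000 bits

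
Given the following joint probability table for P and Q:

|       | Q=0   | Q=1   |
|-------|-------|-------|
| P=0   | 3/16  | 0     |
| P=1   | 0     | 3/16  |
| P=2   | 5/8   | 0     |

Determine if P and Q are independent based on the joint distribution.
Marginal P(P) (row sums):
  P(P=0) = 3/16 + 0 = 3/16
  P(P=1) = 0 + 3/16 = 3/16
  P(P=2) = 5/8 + 0 = 5/8
Marginal P(Q) (column sums):
  P(Q=0) = 3/16 + 0 + 5/8 = 13/16
  P(Q=1) = 0 + 3/16 + 0 = 3/16

P and Q are independent iff P(P=i,Q=j) = P(P=i)·P(Q=j) for every cell.
  P(P=0)·P(Q=0) = 3/16 × 13/16 = 39/256, but P(P=0,Q=0) = 3/16 ✗

No, P and Q are not independent. Quantitatively, I(P;Q) > 0:

H(P) = -[(3/16)·log₂(3/16) + (3/16)·log₂(3/16) + (5/8)·log₂(5/8)]
  = 0.4528 + 0.4528 + 0.4238
  = 1.3294 bits
H(Q) = -[(13/16)·log₂(13/16) + (3/16)·log₂(3/16)]
  = 0.2434 + 0.4528
  = 0.6962 bits
H(P,Q) = -[(3/16)·log₂(3/16) + (3/16)·log₂(3/16) + (5/8)·log₂(5/8)]
  = 0.4528 + 0.4528 + 0.4238
  = 1.3294 bits
I(P;Q) = H(P) + H(Q) - H(P,Q) = 1.3294 + 0.6962 - 1.3294 = 0.6962 bits > 0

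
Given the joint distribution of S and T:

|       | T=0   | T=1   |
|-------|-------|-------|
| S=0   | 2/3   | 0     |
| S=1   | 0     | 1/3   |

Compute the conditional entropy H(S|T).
Marginal P(T) (column sums):
  P(T=0) = 2/3 + 0 = 2/3
  P(T=1) = 0 + 1/3 = 1/3

H(S|T) = -Σ P(S,T)·log₂ P(S|T), where P(S|T) = P(S,T) / P(T)
  (cells with P(S,T) = 0 contribute 0)
  (S=0,T=0): P(S|T) = (2/3)/(2/3) = 1;  -(2/3)·log₂(1) = 0.0000
  (S=1,T=1): P(S|T) = (1/3)/(1/3) = 1;  -(1/3)·log₂(1) = 0.0000
H(S|T) = 0.0000 + 0.0000
  = 0.0000 bits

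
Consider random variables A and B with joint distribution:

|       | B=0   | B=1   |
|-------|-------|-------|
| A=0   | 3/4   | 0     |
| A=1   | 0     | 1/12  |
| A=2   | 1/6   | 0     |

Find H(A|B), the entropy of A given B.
Marginal P(B) (column sums):
  P(B=0) = 3/4 + 0 + 1/6 = 11/12
  P(B=1) = 0 + 1/12 + 0 = 1/12

H(A|B) = -Σ P(A,B)·log₂ P(A|B), where P(A|B) = P(A,B) / P(B)
  (cells with P(A,B) = 0 contribute 0)
  (A=0,B=0): P(A|B) = (3/4)/(11/12) = 9/11;  -(3/4)·log₂(9/11) = 0.2171
  (A=1,B=1): P(A|B) = (1/12)/(1/12) = 1;  -(1/12)·log₂(1) = 0.0000
  (A=2,B=0): P(A|B) = (1/6)/(11/12) = 2/11;  -(1/6)·log₂(2/11) = 0.4099
H(A|B) = 0.2171 + 0.0000 + 0.4099
  = 0.6270 bits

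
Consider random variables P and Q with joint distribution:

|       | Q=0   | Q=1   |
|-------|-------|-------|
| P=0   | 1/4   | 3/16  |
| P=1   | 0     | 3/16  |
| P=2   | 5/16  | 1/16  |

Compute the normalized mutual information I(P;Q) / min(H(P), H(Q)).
Marginal P(P) (row sums):
  P(P=0) = 1/4 + 3/16 = 7/16
  P(P=1) = 0 + 3/16 = 3/16
  P(P=2) = 5/16 + 1/16 = 3/8
Marginal P(Q) (column sums):
  P(Q=0) = 1/4 + 0 + 5/16 = 9/16
  P(Q=1) = 3/16 + 3/16 + 1/16 = 7/16

H(P) = -[(7/16)·log₂(7/16) + (3/16)·log₂(3/16) + (3/8)·log₂(3/8)]
  = 0.5218 + 0.4528 + 0.5306
  = 1.5052 bits
H(Q) = -[(9/16)·log₂(9/16) + (7/16)·log₂(7/16)]
  = 0.4669 + 0.5218
  = 0.9887 bits
H(P,Q) = -[(1/4)·log₂(1/4) + (3/16)·log₂(3/16) + (3/16)·log₂(3/16) + (5/16)·log₂(5/16) + (1/16)·log₂(1/16)]
  = 0.5000 + 0.4528 + 0.4528 + 0.5244 + 0.2500
  = 2.1800 bits

I(P;Q) = H(P) + H(Q) - H(P,Q)
  = 1.5052 + 0.9887 - 2.1800
  = 0.3139 bits

min(H(P), H(Q)) = min(1.5052, 0.9887) = 0.9887 bits
Normalized MI = 0.3139 / 0.9887 = 0.3175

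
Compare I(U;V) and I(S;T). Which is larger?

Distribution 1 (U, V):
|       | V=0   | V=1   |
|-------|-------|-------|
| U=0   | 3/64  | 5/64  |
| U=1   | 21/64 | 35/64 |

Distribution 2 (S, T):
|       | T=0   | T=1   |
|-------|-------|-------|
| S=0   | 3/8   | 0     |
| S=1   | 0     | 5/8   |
Distribution 1 (U, V):
Marginal P(U) (row sums):
  P(U=0) = 3/64 + 5/64 = 1/8
  P(U=1) = 21/64 + 35/64 = 7/8
Marginal P(V) (column sums):
  P(V=0) = 3/64 + 21/64 = 3/8
  P(V=1) = 5/64 + 35/64 = 5/8

H(U) = -[(1/8)·log₂(1/8) + (7/8)·log₂(7/8)]
  = 0.3750 + 0.1686
  = 0.5436 bits
H(V) = -[(3/8)·log₂(3/8) + (5/8)·log₂(5/8)]
  = 0.5306 + 0.4238
  = 0.9544 bits
H(U,V) = -[(3/64)·log₂(3/64) + (5/64)·log₂(5/64) + (21/64)·log₂(21/64) + (35/64)·log₂(35/64)]
  = 0.2070 + 0.2873 + 0.5275 + 0.4762
  = 1.4980 bits

I(U;V) = H(U) + H(V) - H(U,V)
  = 0.5436 + 0.9544 - 1.4980
  = 0.0000 bits

Distribution 2 (S, T):
Marginal P(S) (row sums):
  P(S=0) = 3/8 + 0 = 3/8
  P(S=1) = 0 + 5/8 = 5/8
Marginal P(T) (column sums):
  P(T=0) = 3/8 + 0 = 3/8
  P(T=1) = 0 + 5/8 = 5/8

H(S) = -[(3/8)·log₂(3/8) + (5/8)·log₂(5/8)]
  = 0.5306 + 0.4238
  = 0.9544 bits
H(T) = -[(3/8)·log₂(3/8) + (5/8)·log₂(5/8)]
  = 0.5306 + 0.4238
  = 0.9544 bits
H(S,T) = -[(3/8)·log₂(3/8) + (5/8)·log₂(5/8)]
  = 0.5306 + 0.4238
  = 0.9544 bits

I(S;T) = H(S) + H(T) - H(S,T)
  = 0.9544 + 0.9544 - 0.9544
  = 0.9544 bits

I(S;T) = 0.9544 bits > I(U;V) = 0.0000 bits, so (S, T) has the higher mutual information (stronger dependence).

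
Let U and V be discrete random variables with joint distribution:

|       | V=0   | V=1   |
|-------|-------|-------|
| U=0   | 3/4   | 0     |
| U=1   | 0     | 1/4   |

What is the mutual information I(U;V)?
Marginal P(U) (row sums):
  P(U=0) = 3/4 + 0 = 3/4
  P(U=1) = 0 + 1/4 = 1/4
Marginal P(V) (column sums):
  P(V=0) = 3/4 + 0 = 3/4
  P(V=1) = 0 + 1/4 = 1/4

H(U) = -[(3/4)·log₂(3/4) + (1/4)·log₂(1/4)]
  = 0.3113 + 0.5000
  = 0.8113 bits
H(V) = -[(3/4)·log₂(3/4) + (1/4)·log₂(1/4)]
  = 0.3113 + 0.5000
  = 0.8113 bits
H(U,V) = -[(3/4)·log₂(3/4) + (1/4)·log₂(1/4)]
  = 0.3113 + 0.5000
  = 0.8113 bits

I(U;V) = H(U) + H(V) - H(U,V)
  = 0.8113 + 0.8113 - 0.8113
  = 0.8113 bits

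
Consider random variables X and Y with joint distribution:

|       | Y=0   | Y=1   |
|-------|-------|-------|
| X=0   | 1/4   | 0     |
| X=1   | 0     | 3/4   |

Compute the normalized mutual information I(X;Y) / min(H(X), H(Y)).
Marginal P(X) (row sums):
  P(X=0) = 1/4 + 0 = 1/4
  P(X=1) = 0 + 3/4 = 3/4
Marginal P(Y) (column sums):
  P(Y=0) = 1/4 + 0 = 1/4
  P(Y=1) = 0 + 3/4 = 3/4

H(X) = -[(1/4)·log₂(1/4) + (3/4)·log₂(3/4)]
  = 0.5000 + 0.3113
  = 0.8113 bits
H(Y) = -[(1/4)·log₂(1/4) + (3/4)·log₂(3/4)]
  = 0.5000 + 0.3113
  = 0.8113 bits
H(X,Y) = -[(1/4)·log₂(1/4) + (3/4)·log₂(3/4)]
  = 0.5000 + 0.3113
  = 0.8113 bits

I(X;Y) = H(X) + H(Y) - H(X,Y)
  = 0.8113 + 0.8113 - 0.8113
  = 0.8113 bits

min(H(X), H(Y)) = min(0.8113, 0.8113) = 0.8113 bits
Normalized MI = 0.8113 / 0.8113 = 1.0000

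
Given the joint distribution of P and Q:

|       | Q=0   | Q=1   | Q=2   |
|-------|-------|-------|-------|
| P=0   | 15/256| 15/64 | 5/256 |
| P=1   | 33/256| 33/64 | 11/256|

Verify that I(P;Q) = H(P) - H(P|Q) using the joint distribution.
Left side, from I(P;Q) = H(P) + H(Q) - H(P,Q):
Marginal P(P) (row sums):
  P(P=0) = 15/256 + 15/64 + 5/256 = 5/16
  P(P=1) = 33/256 + 33/64 + 11/256 = 11/16
Marginal P(Q) (column sums):
  P(Q=0) = 15/256 + 33/256 = 3/16
  P(Q=1) = 15/64 + 33/64 = 3/4
  P(Q=2) = 5/256 + 11/256 = 1/16

H(P) = -[(5/16)·log₂(5/16) + (11/16)·log₂(11/16)]
  = 0.5244 + 0.3716
  = 0.8960 bits
H(Q) = -[(3/16)·log₂(3/16) + (3/4)·log₂(3/4) + (1/16)·log₂(1/16)]
  = 0.4528 + 0.3113 + 0.2500
  = 1.0141 bits
H(P,Q) = -[(15/256)·log₂(15/256) + (15/64)·log₂(15/64) + (5/256)·log₂(5/256) + (33/256)·log₂(33/256) + (33/64)·log₂(33/64) + (11/256)·log₂(11/256)]
  = 0.2398 + 0.4906 + 0.1109 + 0.3810 + 0.4927 + 0.1951
  = 1.9101 bits

I(P;Q) = H(P) + H(Q) - H(P,Q)
  = 0.8960 + 1.0141 - 1.9101
  = 0.0000 bits

Right side, with H(P|Q) computed directly from the conditional probabilities:
H(P|Q) = -Σ P(P,Q)·log₂ P(P|Q), where P(P|Q) = P(P,Q) / P(Q)
  (P=0,Q=0): P(P|Q) = (15/256)/(3/16) = 5/16;  -(15/256)·log₂(5/16) = 0.0983
  (P=0,Q=1): P(P|Q) = (15/64)/(3/4) = 5/16;  -(15/64)·log₂(5/16) = 0.3933
  (P=0,Q=2): P(P|Q) = (5/256)/(1/16) = 5/16;  -(5/256)·log₂(5/16) = 0.0328
  (P=1,Q=0): P(P|Q) = (33/256)/(3/16) = 11/16;  -(33/256)·log₂(11/16) = 0.0697
  (P=1,Q=1): P(P|Q) = (33/64)/(3/4) = 11/16;  -(33/64)·log₂(11/16) = 0.2787
  (P=1,Q=2): P(P|Q) = (11/256)/(1/16) = 11/16;  -(11/256)·log₂(11/16) = 0.0232
H(P|Q) = 0.0983 + 0.3933 + 0.0328 + 0.0697 + 0.2787 + 0.0232
  = 0.8960 bits
H(P) - H(P|Q) = 0.8960 - 0.8960 = 0.0000 bits

Both sides equal 0.0000 bits, so I(P;Q) = H(P) - H(P|Q) ✓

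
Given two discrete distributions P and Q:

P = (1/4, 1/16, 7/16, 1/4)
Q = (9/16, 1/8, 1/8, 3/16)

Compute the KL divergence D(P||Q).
D(P||Q) = Σ P(i) log₂(P(i)/Q(i))
  i=0: (1/4) × log₂((1/4)/(9/16)) = (1/4) × log₂(4/9) = -0.2925
  i=1: (1/16) × log₂((1/16)/(1/8)) = (1/16) × log₂(1/2) = -0.0625
  i=2: (7/16) × log₂((7/16)/(1/8)) = (7/16) × log₂(7/2) = 0.7907
  i=3: (1/4) × log₂((1/4)/(3/16)) = (1/4) × log₂(4/3) = 0.1038
D(P||Q) = -0.2925 - 0.0625 + 0.7907 + 0.1038
  = 0.5395 bits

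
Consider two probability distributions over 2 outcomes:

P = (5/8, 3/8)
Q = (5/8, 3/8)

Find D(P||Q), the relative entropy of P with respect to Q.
D(P||Q) = Σ P(i) log₂(P(i)/Q(i))
  i=0: (5/8) × log₂((5/8)/(5/8)) = (5/8) × log₂(1) = 0.0000
  i=1: (3/8) × log₂((3/8)/(3/8)) = (3/8) × log₂(1) = 0.0000
D(P||Q) = 0.0000 + 0.0000
  = 0.0000 bits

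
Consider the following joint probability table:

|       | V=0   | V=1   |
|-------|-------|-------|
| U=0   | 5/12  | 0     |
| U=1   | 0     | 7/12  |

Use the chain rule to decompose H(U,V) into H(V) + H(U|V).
By the chain rule: H(U,V) = H(V) + H(U|V)

Marginal P(V) (column sums):
  P(V=0) = 5/12 + 0 = 5/12
  P(V=1) = 0 + 7/12 = 7/12
H(V) = -[(5/12)·log₂(5/12) + (7/12)·log₂(7/12)]
  = 0.5263 + 0.4536
  = 0.9799 bits
H(U|V) = -Σ P(U,V)·log₂ P(U|V), where P(U|V) = P(U,V) / P(V)
  (cells with P(U,V) = 0 contribute 0)
  (U=0,V=0): P(U|V) = (5/12)/(5/12) = 1;  -(5/12)·log₂(1) = 0.0000
  (U=1,V=1): P(U|V) = (7/12)/(7/12) = 1;  -(7/12)·log₂(1) = 0.0000
H(U|V) = 0.0000 + 0.0000
  = 0.0000 bits

H(U,V) = H(V) + H(U|V) = 0.9799 + 0.0000 = 0.9799 bits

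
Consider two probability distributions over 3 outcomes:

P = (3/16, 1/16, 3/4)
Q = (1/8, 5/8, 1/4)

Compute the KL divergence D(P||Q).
D(P||Q) = Σ P(i) log₂(P(i)/Q(i))
  i=0: (3/16) × log₂((3/16)/(1/8)) = (3/16) × log₂(3/2) = 0.1097
  i=1: (1/16) × log₂((1/16)/(5/8)) = (1/16) × log₂(1/10) = -0.2076
  i=2: (3/4) × log₂((3/4)/(1/4)) = (3/4) × log₂(3) = 1.1887
D(P||Q) = 0.1097 - 0.2076 + 1.1887
  = 1.0908 bits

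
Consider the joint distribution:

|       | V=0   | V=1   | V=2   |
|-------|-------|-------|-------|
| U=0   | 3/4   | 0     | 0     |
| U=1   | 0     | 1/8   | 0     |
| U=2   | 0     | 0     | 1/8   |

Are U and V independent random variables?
Marginal P(U) (row sums):
  P(U=0) = 3/4 + 0 + 0 = 3/4
  P(U=1) = 0 + 1/8 + 0 = 1/8
  P(U=2) = 0 + 0 + 1/8 = 1/8
Marginal P(V) (column sums):
  P(V=0) = 3/4 + 0 + 0 = 3/4
  P(V=1) = 0 + 1/8 + 0 = 1/8
  P(V=2) = 0 + 0 + 1/8 = 1/8

U and V are independent iff P(U=i,V=j) = P(U=i)·P(V=j) for every cell.
  P(U=0)·P(V=0) = 3/4 × 3/4 = 9/16, but P(U=0,V=0) = 3/4 ✗

No, U and V are not independent. Quantitatively, I(U;V) > 0:

H(U) = -[(3/4)·log₂(3/4) + (1/8)·log₂(1/8) + (1/8)·log₂(1/8)]
  = 0.3113 + 0.3750 + 0.3750
  = 1.0613 bits
H(V) = -[(3/4)·log₂(3/4) + (1/8)·log₂(1/8) + (1/8)·log₂(1/8)]
  = 0.3113 + 0.3750 + 0.3750
  = 1.0613 bits
H(U,V) = -[(3/4)·log₂(3/4) + (1/8)·log₂(1/8) + (1/8)·log₂(1/8)]
  = 0.3113 + 0.3750 + 0.3750
  = 1.0613 bits
I(U;V) = H(U) + H(V) - H(U,V) = 1.0613 + 1.0613 - 1.0613 = 1.0613 bits > 0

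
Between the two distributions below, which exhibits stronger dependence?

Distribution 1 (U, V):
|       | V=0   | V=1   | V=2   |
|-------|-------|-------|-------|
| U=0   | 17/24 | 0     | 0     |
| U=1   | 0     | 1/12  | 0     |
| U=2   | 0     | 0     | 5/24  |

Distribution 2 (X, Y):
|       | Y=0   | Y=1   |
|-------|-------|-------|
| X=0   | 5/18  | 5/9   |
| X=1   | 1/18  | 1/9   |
Distribution 1 (U, V):
Marginal P(U) (row sums):
  P(U=0) = 17/24 + 0 + 0 = 17/24
  P(U=1) = 0 + 1/12 + 0 = 1/12
  P(U=2) = 0 + 0 + 5/24 = 5/24
Marginal P(V) (column sums):
  P(V=0) = 17/24 + 0 + 0 = 17/24
  P(V=1) = 0 + 1/12 + 0 = 1/12
  P(V=2) = 0 + 0 + 5/24 = 5/24

H(U) = -[(17/24)·log₂(17/24) + (1/12)·log₂(1/12) + (5/24)·log₂(5/24)]
  = 0.3524 + 0.2987 + 0.4715
  = 1.1226 bits
H(V) = -[(17/24)·log₂(17/24) + (1/12)·log₂(1/12) + (5/24)·log₂(5/24)]
  = 0.3524 + 0.2987 + 0.4715
  = 1.1226 bits
H(U,V) = -[(17/24)·log₂(17/24) + (1/12)·log₂(1/12) + (5/24)·log₂(5/24)]
  = 0.3524 + 0.2987 + 0.4715
  = 1.1226 bits

I(U;V) = H(U) + H(V) - H(U,V)
  = 1.1226 + 1.1226 - 1.1226
  = 1.1226 bits

Distribution 2 (X, Y):
Marginal P(X) (row sums):
  P(X=0) = 5/18 + 5/9 = 5/6
  P(X=1) = 1/18 + 1/9 = 1/6
Marginal P(Y) (column sums):
  P(Y=0) = 5/18 + 1/18 = 1/3
  P(Y=1) = 5/9 + 1/9 = 2/3

H(X) = -[(5/6)·log₂(5/6) + (1/6)·log₂(1/6)]
  = 0.2192 + 0.4308
  = 0.6500 bits
H(Y) = -[(1/3)·log₂(1/3) + (2/3)·log₂(2/3)]
  = 0.5283 + 0.3900
  = 0.9183 bits
H(X,Y) = -[(5/18)·log₂(5/18) + (5/9)·log₂(5/9) + (1/18)·log₂(1/18) + (1/9)·log₂(1/9)]
  = 0.5133 + 0.4711 + 0.2317 + 0.3522
  = 1.5683 bits

I(X;Y) = H(X) + H(Y) - H(X,Y)
  = 0.6500 + 0.9183 - 1.5683
  = 0.0000 bits

I(U;V) = 1.1226 bits > I(X;Y) = 0.0000 bits, so (U, V) has the higher mutual information (stronger dependence).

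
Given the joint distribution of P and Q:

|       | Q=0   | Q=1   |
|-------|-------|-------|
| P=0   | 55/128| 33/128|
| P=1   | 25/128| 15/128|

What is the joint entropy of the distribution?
H(P,Q) = -Σ P(P,Q) log₂ P(P,Q), summed over the non-zero cells:
H(P,Q) = -[(55/128)·log₂(55/128) + (33/128)·log₂(33/128) + (25/128)·log₂(25/128) + (15/128)·log₂(15/128)]
  = 0.5236 + 0.5042 + 0.4602 + 0.3625
  = 1.8505 bits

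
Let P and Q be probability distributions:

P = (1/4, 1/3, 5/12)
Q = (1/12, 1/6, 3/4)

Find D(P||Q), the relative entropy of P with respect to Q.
D(P||Q) = Σ P(i) log₂(P(i)/Q(i))
  i=0: (1/4) × log₂((1/4)/(1/12)) = (1/4) × log₂(3) = 0.3962
  i=1: (1/3) × log₂((1/3)/(1/6)) = (1/3) × log₂(2) = 0.3333
  i=2: (5/12) × log₂((5/12)/(3/4)) = (5/12) × log₂(5/9) = -0.3533
D(P||Q) = 0.3962 + 0.3333 - 0.3533
  = 0.3762 bits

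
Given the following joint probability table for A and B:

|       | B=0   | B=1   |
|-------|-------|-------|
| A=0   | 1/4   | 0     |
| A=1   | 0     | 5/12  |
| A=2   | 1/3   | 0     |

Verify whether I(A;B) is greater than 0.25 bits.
Marginal P(A) (row sums):
  P(A=0) = 1/4 + 0 = 1/4
  P(A=1) = 0 + 5/12 = 5/12
  P(A=2) = 1/3 + 0 = 1/3
Marginal P(B) (column sums):
  P(B=0) = 1/4 + 0 + 1/3 = 7/12
  P(B=1) = 0 + 5/12 + 0 = 5/12

H(A) = -[(1/4)·log₂(1/4) + (5/12)·log₂(5/12) + (1/3)·log₂(1/3)]
  = 0.5000 + 0.5263 + 0.5283
  = 1.5546 bits
H(B) = -[(7/12)·log₂(7/12) + (5/12)·log₂(5/12)]
  = 0.4536 + 0.5263
  = 0.9799 bits
H(A,B) = -[(1/4)·log₂(1/4) + (5/12)·log₂(5/12) + (1/3)·log₂(1/3)]
  = 0.5000 + 0.5263 + 0.5283
  = 1.5546 bits

I(A;B) = H(A) + H(B) - H(A,B)
  = 1.5546 + 0.9799 - 1.5546
  = 0.9799 bits

Yes. I(A;B) = 0.9799 bits, which is > 0.25 bits.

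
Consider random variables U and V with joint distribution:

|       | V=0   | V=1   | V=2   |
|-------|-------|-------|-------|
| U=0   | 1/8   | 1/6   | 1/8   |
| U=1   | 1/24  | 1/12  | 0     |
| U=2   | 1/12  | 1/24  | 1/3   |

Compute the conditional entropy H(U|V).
Marginal P(V) (column sums):
  P(V=0) = 1/8 + 1/24 + 1/12 = 1/4
  P(V=1) = 1/6 + 1/12 + 1/24 = 7/24
  P(V=2) = 1/8 + 0 + 1/3 = 11/24

H(U|V) = -Σ P(U,V)·log₂ P(U|V), where P(U|V) = P(U,V) / P(V)
  (cells with P(U,V) = 0 contribute 0)
  (U=0,V=0): P(U|V) = (1/8)/(1/4) = 1/2;  -(1/8)·log₂(1/2) = 0.1250
  (U=0,V=1): P(U|V) = (1/6)/(7/24) = 4/7;  -(1/6)·log₂(4/7) = 0.1346
  (U=0,V=2): P(U|V) = (1/8)/(11/24) = 3/11;  -(1/8)·log₂(3/11) = 0.2343
  (U=1,V=0): P(U|V) = (1/24)/(1/4) = 1/6;  -(1/24)·log₂(1/6) = 0.1077
  (U=1,V=1): P(U|V) = (1/12)/(7/24) = 2/7;  -(1/12)·log₂(2/7) = 0.1506
  (U=2,V=0): P(U|V) = (1/12)/(1/4) = 1/3;  -(1/12)·log₂(1/3) = 0.1321
  (U=2,V=1): P(U|V) = (1/24)/(7/24) = 1/7;  -(1/24)·log₂(1/7) = 0.1170
  (U=2,V=2): P(U|V) = (1/3)/(11/24) = 8/11;  -(1/3)·log₂(8/11) = 0.1531
H(U|V) = 0.1250 + 0.1346 + 0.2343 + 0.1077 + 0.1506 + 0.1321 + 0.1170 + 0.1531
  = 1.1544 bits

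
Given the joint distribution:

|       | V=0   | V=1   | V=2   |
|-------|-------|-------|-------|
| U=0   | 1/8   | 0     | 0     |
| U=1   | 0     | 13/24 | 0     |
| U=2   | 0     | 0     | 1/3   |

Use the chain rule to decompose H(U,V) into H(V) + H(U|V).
By the chain rule: H(U,V) = H(V) + H(U|V)

Marginal P(V) (column sums):
  P(V=0) = 1/8 + 0 + 0 = 1/8
  P(V=1) = 0 + 13/24 + 0 = 13/24
  P(V=2) = 0 + 0 + 1/3 = 1/3
H(V) = -[(1/8)·log₂(1/8) + (13/24)·log₂(13/24) + (1/3)·log₂(1/3)]
  = 0.3750 + 0.4791 + 0.5283
  = 1.3824 bits
H(U|V) = -Σ P(U,V)·log₂ P(U|V), where P(U|V) = P(U,V) / P(V)
  (cells with P(U,V) = 0 contribute 0)
  (U=0,V=0): P(U|V) = (1/8)/(1/8) = 1;  -(1/8)·log₂(1) = 0.0000
  (U=1,V=1): P(U|V) = (13/24)/(13/24) = 1;  -(13/24)·log₂(1) = 0.0000
  (U=2,V=2): P(U|V) = (1/3)/(1/3) = 1;  -(1/3)·log₂(1) = 0.0000
H(U|V) = 0.0000 + 0.0000 + 0.0000
  = 0.0000 bits

H(U,V) = H(V) + H(U|V) = 1.3824 + 0.0000 = 1.3824 bits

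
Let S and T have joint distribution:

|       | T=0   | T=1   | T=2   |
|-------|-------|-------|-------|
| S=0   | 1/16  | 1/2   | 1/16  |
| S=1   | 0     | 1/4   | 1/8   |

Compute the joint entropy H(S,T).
H(S,T) = -Σ P(S,T) log₂ P(S,T), summed over the non-zero cells:
H(S,T) = -[(1/16)·log₂(1/16) + (1/2)·log₂(1/2) + (1/16)·log₂(1/16) + (1/4)·log₂(1/4) + (1/8)·log₂(1/8)]
  = 0.2500 + 0.5000 + 0.2500 + 0.5000 + 0.3750
  = 1.8750 bits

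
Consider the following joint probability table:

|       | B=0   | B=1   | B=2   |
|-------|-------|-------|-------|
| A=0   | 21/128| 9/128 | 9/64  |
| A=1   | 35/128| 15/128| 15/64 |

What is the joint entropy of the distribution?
H(A,B) = -Σ P(A,B) log₂ P(A,B), summed over the non-zero cells:
H(A,B) = -[(21/128)·log₂(21/128) + (9/128)·log₂(9/128) + (9/64)·log₂(9/64) + (35/128)·log₂(35/128) + (15/128)·log₂(15/128) + (15/64)·log₂(15/64)]
  = 0.4278 + 0.2693 + 0.3980 + 0.5115 + 0.3625 + 0.4906
  = 2.4597 bits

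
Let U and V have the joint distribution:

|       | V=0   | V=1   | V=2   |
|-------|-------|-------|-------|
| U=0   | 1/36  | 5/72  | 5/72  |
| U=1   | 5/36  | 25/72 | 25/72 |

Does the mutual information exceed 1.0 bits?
Marginal P(U) (row sums):
  P(U=0) = 1/36 + 5/72 + 5/72 = 1/6
  P(U=1) = 5/36 + 25/72 + 25/72 = 5/6
Marginal P(V) (column sums):
  P(V=0) = 1/36 + 5/36 = 1/6
  P(V=1) = 5/72 + 25/72 = 5/12
  P(V=2) = 5/72 + 25/72 = 5/12

H(U) = -[(1/6)·log₂(1/6) + (5/6)·log₂(5/6)]
  = 0.4308 + 0.2192
  = 0.6500 bits
H(V) = -[(1/6)·log₂(1/6) + (5/12)·log₂(5/12) + (5/12)·log₂(5/12)]
  = 0.4308 + 0.5263 + 0.5263
  = 1.4834 bits
H(U,V) = -[(1/36)·log₂(1/36) + (5/72)·log₂(5/72) + (5/72)·log₂(5/72) + (5/36)·log₂(5/36) + (25/72)·log₂(25/72) + (25/72)·log₂(25/72)]
  = 0.1436 + 0.2672 + 0.2672 + 0.3956 + 0.5299 + 0.5299
  = 2.1334 bits

I(U;V) = H(U) + H(V) - H(U,V)
  = 0.6500 + 1.4834 - 2.1334
  = 0.0000 bits

No. I(U;V) = 0.0000 bits, which is ≤ 1.0 bits.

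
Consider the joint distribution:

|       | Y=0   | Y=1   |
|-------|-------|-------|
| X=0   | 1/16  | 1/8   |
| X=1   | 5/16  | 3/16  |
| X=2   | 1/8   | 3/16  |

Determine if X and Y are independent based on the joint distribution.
Marginal P(X) (row sums):
  P(X=0) = 1/16 + 1/8 = 3/16
  P(X=1) = 5/16 + 3/16 = 1/2
  P(X=2) = 1/8 + 3/16 = 5/16
Marginal P(Y) (column sums):
  P(Y=0) = 1/16 + 5/16 + 1/8 = 1/2
  P(Y=1) = 1/8 + 3/16 + 3/16 = 1/2

X and Y are independent iff P(X=i,Y=j) = P(X=i)·P(Y=j) for every cell.
  P(X=0)·P(Y=0) = 3/16 × 1/2 = 3/32, but P(X=0,Y=0) = 1/16 ✗

No, X and Y are not independent. Quantitatively, I(X;Y) > 0:

H(X) = -[(3/16)·log₂(3/16) + (1/2)·log₂(1/2) + (5/16)·log₂(5/16)]
  = 0.4528 + 0.5000 + 0.5244
  = 1.4772 bits
H(Y) = -[(1/2)·log₂(1/2) + (1/2)·log₂(1/2)]
  = 0.5000 + 0.5000
  = 1.0000 bits
H(X,Y) = -[(1/16)·log₂(1/16) + (1/8)·log₂(1/8) + (5/16)·log₂(5/16) + (3/16)·log₂(3/16) + (1/8)·log₂(1/8) + (3/16)·log₂(3/16)]
  = 0.2500 + 0.3750 + 0.5244 + 0.4528 + 0.3750 + 0.4528
  = 2.4300 bits
I(X;Y) = H(X) + H(Y) - H(X,Y) = 1.4772 + 1.0000 - 2.4300 = 0.0472 bits > 0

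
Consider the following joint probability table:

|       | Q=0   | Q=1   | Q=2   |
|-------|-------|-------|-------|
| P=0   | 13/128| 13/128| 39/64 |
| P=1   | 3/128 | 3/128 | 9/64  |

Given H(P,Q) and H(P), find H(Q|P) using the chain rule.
From the chain rule: H(P,Q) = H(P) + H(Q|P)
Therefore: H(Q|P) = H(P,Q) - H(P)

H(P,Q) = -[(13/128)·log₂(13/128) + (13/128)·log₂(13/128) + (39/64)·log₂(39/64) + (3/128)·log₂(3/128) + (3/128)·log₂(3/128) + (9/64)·log₂(9/64)]
  = 0.3351 + 0.3351 + 0.4355 + 0.1269 + 0.1269 + 0.3980
  = 1.7575 bits
Marginal P(P) (row sums):
  P(P=0) = 13/128 + 13/128 + 39/64 = 13/16
  P(P=1) = 3/128 + 3/128 + 9/64 = 3/16
H(P) = -[(13/16)·log₂(13/16) + (3/16)·log₂(3/16)]
  = 0.2434 + 0.4528
  = 0.6962 bits

H(Q|P) = 1.7575 - 0.6962 = 1.0613 bits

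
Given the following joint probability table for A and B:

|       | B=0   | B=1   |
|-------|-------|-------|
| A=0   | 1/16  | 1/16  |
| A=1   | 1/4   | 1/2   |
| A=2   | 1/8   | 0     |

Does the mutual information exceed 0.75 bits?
Marginal P(A) (row sums):
  P(A=0) = 1/16 + 1/16 = 1/8
  P(A=1) = 1/4 + 1/2 = 3/4
  P(A=2) = 1/8 + 0 = 1/8
Marginal P(B) (column sums):
  P(B=0) = 1/16 + 1/4 + 1/8 = 7/16
  P(B=1) = 1/16 + 1/2 + 0 = 9/16

H(A) = -[(1/8)·log₂(1/8) + (3/4)·log₂(3/4) + (1/8)·log₂(1/8)]
  = 0.3750 + 0.3113 + 0.3750
  = 1.0613 bits
H(B) = -[(7/16)·log₂(7/16) + (9/16)·log₂(9/16)]
  = 0.5218 + 0.4669
  = 0.9887 bits
H(A,B) = -[(1/16)·log₂(1/16) + (1/16)·log₂(1/16) + (1/4)·log₂(1/4) + (1/2)·log₂(1/2) + (1/8)·log₂(1/8)]
  = 0.2500 + 0.2500 + 0.5000 + 0.5000 + 0.3750
  = 1.8750 bits

I(A;B) = H(A) + H(B) - H(A,B)
  = 1.0613 + 0.9887 - 1.8750
  = 0.1750 bits

No. I(A;B) = 0.1750 bits, which is ≤ 0.75 bits.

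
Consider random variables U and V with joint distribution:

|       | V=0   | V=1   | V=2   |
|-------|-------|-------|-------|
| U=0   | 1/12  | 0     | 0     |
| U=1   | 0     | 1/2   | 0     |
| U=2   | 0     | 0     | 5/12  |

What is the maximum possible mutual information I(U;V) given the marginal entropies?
The upper bound on mutual information is I(U;V) ≤ min(H(U), H(V)).

Marginal P(U) (row sums):
  P(U=0) = 1/12 + 0 + 0 = 1/12
  P(U=1) = 0 + 1/2 + 0 = 1/2
  P(U=2) = 0 + 0 + 5/12 = 5/12
Marginal P(V) (column sums):
  P(V=0) = 1/12 + 0 + 0 = 1/12
  P(V=1) = 0 + 1/2 + 0 = 1/2
  P(V=2) = 0 + 0 + 5/12 = 5/12

H(U) = -[(1/12)·log₂(1/12) + (1/2)·log₂(1/2) + (5/12)·log₂(5/12)]
  = 0.2987 + 0.5000 + 0.5263
  = 1.3250 bits
H(V) = -[(1/12)·log₂(1/12) + (1/2)·log₂(1/2) + (5/12)·log₂(5/12)]
  = 0.2987 + 0.5000 + 0.5263
  = 1.3250 bits

Maximum possible I(U;V) = min(1.3250, 1.3250) = 1.3250 bits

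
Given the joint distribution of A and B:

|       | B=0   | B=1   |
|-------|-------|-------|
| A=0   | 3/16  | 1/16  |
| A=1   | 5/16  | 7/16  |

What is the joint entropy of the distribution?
H(A,B) = -Σ P(A,B) log₂ P(A,B), summed over the non-zero cells:
H(A,B) = -[(3/16)·log₂(3/16) + (1/16)·log₂(1/16) + (5/16)·log₂(5/16) + (7/16)·log₂(7/16)]
  = 0.4528 + 0.2500 + 0.5244 + 0.5218
  = 1.7490 bits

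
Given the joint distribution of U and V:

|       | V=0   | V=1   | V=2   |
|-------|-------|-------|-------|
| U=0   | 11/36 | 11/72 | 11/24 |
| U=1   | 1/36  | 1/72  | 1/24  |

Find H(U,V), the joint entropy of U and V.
H(U,V) = -Σ P(U,V) log₂ P(U,V), summed over the non-zero cells:
H(U,V) = -[(11/36)·log₂(11/36) + (11/72)·log₂(11/72) + (11/24)·log₂(11/24) + (1/36)·log₂(1/36) + (1/72)·log₂(1/72) + (1/24)·log₂(1/24)]
  = 0.5227 + 0.4141 + 0.5159 + 0.1436 + 0.0857 + 0.1910
  = 1.8730 bits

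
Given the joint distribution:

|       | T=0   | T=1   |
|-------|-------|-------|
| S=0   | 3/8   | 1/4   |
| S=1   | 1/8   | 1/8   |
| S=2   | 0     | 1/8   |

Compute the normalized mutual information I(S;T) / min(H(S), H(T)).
Marginal P(S) (row sums):
  P(S=0) = 3/8 + 1/4 = 5/8
  P(S=1) = 1/8 + 1/8 = 1/4
  P(S=2) = 0 + 1/8 = 1/8
Marginal P(T) (column sums):
  P(T=0) = 3/8 + 1/8 + 0 = 1/2
  P(T=1) = 1/4 + 1/8 + 1/8 = 1/2

H(S) = -[(5/8)·log₂(5/8) + (1/4)·log₂(1/4) + (1/8)·log₂(1/8)]
  = 0.4238 + 0.5000 + 0.3750
  = 1.2988 bits
H(T) = -[(1/2)·log₂(1/2) + (1/2)·log₂(1/2)]
  = 0.5000 + 0.5000
  = 1.0000 bits
H(S,T) = -[(3/8)·log₂(3/8) + (1/4)·log₂(1/4) + (1/8)·log₂(1/8) + (1/8)·log₂(1/8) + (1/8)·log₂(1/8)]
  = 0.5306 + 0.5000 + 0.3750 + 0.3750 + 0.3750
  = 2.1556 bits

I(S;T) = H(S) + H(T) - H(S,T)
  = 1.2988 + 1.0000 - 2.1556
  = 0.1432 bits

min(H(S), H(T)) = min(1.2988, 1.0000) = 1.0000 bits
Normalized MI = 0.1432 / 1.0000 = 0.1432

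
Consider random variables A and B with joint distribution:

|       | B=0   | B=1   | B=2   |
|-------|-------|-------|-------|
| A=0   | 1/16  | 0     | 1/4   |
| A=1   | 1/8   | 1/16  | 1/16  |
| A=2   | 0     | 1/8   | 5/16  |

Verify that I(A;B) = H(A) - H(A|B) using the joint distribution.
Left side, from I(A;B) = H(A) + H(B) - H(A,B):
Marginal P(A) (row sums):
  P(A=0) = 1/16 + 0 + 1/4 = 5/16
  P(A=1) = 1/8 + 1/16 + 1/16 = 1/4
  P(A=2) = 0 + 1/8 + 5/16 = 7/16
Marginal P(B) (column sums):
  P(B=0) = 1/16 + 1/8 + 0 = 3/16
  P(B=1) = 0 + 1/16 + 1/8 = 3/16
  P(B=2) = 1/4 + 1/16 + 5/16 = 5/8

H(A) = -[(5/16)·log₂(5/16) + (1/4)·log₂(1/4) + (7/16)·log₂(7/16)]
  = 0.5244 + 0.5000 + 0.5218
  = 1.5462 bits
H(B) = -[(3/16)·log₂(3/16) + (3/16)·log₂(3/16) + (5/8)·log₂(5/8)]
  = 0.4528 + 0.4528 + 0.4238
  = 1.3294 bits
H(A,B) = -[(1/16)·log₂(1/16) + (1/4)·log₂(1/4) + (1/8)·log₂(1/8) + (1/16)·log₂(1/16) + (1/16)·log₂(1/16) + (1/8)·log₂(1/8) + (5/16)·log₂(5/16)]
  = 0.2500 + 0.5000 + 0.3750 + 0.2500 + 0.2500 + 0.3750 + 0.5244
  = 2.5244 bits

I(A;B) = H(A) + H(B) - H(A,B)
  = 1.5462 + 1.3294 - 2.5244
  = 0.3512 bits

Right side, with H(A|B) computed directly from the conditional probabilities:
H(A|B) = -Σ P(A,B)·log₂ P(A|B), where P(A|B) = P(A,B) / P(B)
  (cells with P(A,B) = 0 contribute 0)
  (A=0,B=0): P(A|B) = (1/16)/(3/16) = 1/3;  -(1/16)·log₂(1/3) = 0.0991
  (A=0,B=2): P(A|B) = (1/4)/(5/8) = 2/5;  -(1/4)·log₂(2/5) = 0.3305
  (A=1,B=0): P(A|B) = (1/8)/(3/16) = 2/3;  -(1/8)·log₂(2/3) = 0.0731
  (A=1,B=1): P(A|B) = (1/16)/(3/16) = 1/3;  -(1/16)·log₂(1/3) = 0.0991
  (A=1,B=2): P(A|B) = (1/16)/(5/8) = 1/10;  -(1/16)·log₂(1/10) = 0.2076
  (A=2,B=1): P(A|B) = (1/8)/(3/16) = 2/3;  -(1/8)·log₂(2/3) = 0.0731
  (A=2,B=2): P(A|B) = (5/16)/(5/8) = 1/2;  -(5/16)·log₂(1/2) = 0.3125
H(A|B) = 0.0991 + 0.3305 + 0.0731 + 0.0991 + 0.2076 + 0.0731 + 0.3125
  = 1.1950 bits
H(A) - H(A|B) = 1.5462 - 1.1950 = 0.3512 bits

Both sides equal 0.3512 bits, so I(A;B) = H(A) - H(A|B) ✓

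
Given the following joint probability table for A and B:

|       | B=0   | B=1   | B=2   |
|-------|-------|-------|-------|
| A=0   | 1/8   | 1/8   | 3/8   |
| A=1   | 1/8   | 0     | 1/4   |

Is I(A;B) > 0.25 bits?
Marginal P(A) (row sums):
  P(A=0) = 1/8 + 1/8 + 3/8 = 5/8
  P(A=1) = 1/8 + 0 + 1/4 = 3/8
Marginal P(B) (column sums):
  P(B=0) = 1/8 + 1/8 = 1/4
  P(B=1) = 1/8 + 0 = 1/8
  P(B=2) = 3/8 + 1/4 = 5/8

H(A) = -[(5/8)·log₂(5/8) + (3/8)·log₂(3/8)]
  = 0.4238 + 0.5306
  = 0.9544 bits
H(B) = -[(1/4)·log₂(1/4) + (1/8)·log₂(1/8) + (5/8)·log₂(5/8)]
  = 0.5000 + 0.3750 + 0.4238
  = 1.2988 bits
H(A,B) = -[(1/8)·log₂(1/8) + (1/8)·log₂(1/8) + (3/8)·log₂(3/8) + (1/8)·log₂(1/8) + (1/4)·log₂(1/4)]
  = 0.3750 + 0.3750 + 0.5306 + 0.3750 + 0.5000
  = 2.1556 bits

I(A;B) = H(A) + H(B) - H(A,B)
  = 0.9544 + 1.2988 - 2.1556
  = 0.0976 bits

No. I(A;B) = 0.0976 bits, which is ≤ 0.25 bits.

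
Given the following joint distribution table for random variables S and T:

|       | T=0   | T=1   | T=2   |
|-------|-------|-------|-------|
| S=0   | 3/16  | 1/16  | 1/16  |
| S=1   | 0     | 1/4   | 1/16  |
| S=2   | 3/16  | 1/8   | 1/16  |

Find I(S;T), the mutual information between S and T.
Marginal P(S) (row sums):
  P(S=0) = 3/16 + 1/16 + 1/16 = 5/16
  P(S=1) = 0 + 1/4 + 1/16 = 5/16
  P(S=2) = 3/16 + 1/8 + 1/16 = 3/8
Marginal P(T) (column sums):
  P(T=0) = 3/16 + 0 + 3/16 = 3/8
  P(T=1) = 1/16 + 1/4 + 1/8 = 7/16
  P(T=2) = 1/16 + 1/16 + 1/16 = 3/16

H(S) = -[(5/16)·log₂(5/16) + (5/16)·log₂(5/16) + (3/8)·log₂(3/8)]
  = 0.5244 + 0.5244 + 0.5306
  = 1.5794 bits
H(T) = -[(3/8)·log₂(3/8) + (7/16)·log₂(7/16) + (3/16)·log₂(3/16)]
  = 0.5306 + 0.5218 + 0.4528
  = 1.5052 bits
H(S,T) = -[(3/16)·log₂(3/16) + (1/16)·log₂(1/16) + (1/16)·log₂(1/16) + (1/4)·log₂(1/4) + (1/16)·log₂(1/16) + (3/16)·log₂(3/16) + (1/8)·log₂(1/8) + (1/16)·log₂(1/16)]
  = 0.4528 + 0.2500 + 0.2500 + 0.5000 + 0.2500 + 0.4528 + 0.3750 + 0.2500
  = 2.7806 bits

I(S;T) = H(S) + H(T) - H(S,T)
  = 1.5794 + 1.5052 - 2.7806
  = 0.3040 bits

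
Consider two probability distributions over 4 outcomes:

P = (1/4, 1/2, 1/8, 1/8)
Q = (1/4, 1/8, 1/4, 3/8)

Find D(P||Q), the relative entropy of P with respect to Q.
D(P||Q) = Σ P(i) log₂(P(i)/Q(i))
  i=0: (1/4) × log₂((1/4)/(1/4)) = (1/4) × log₂(1) = 0.0000
  i=1: (1/2) × log₂((1/2)/(1/8)) = (1/2) × log₂(4) = 1.0000
  i=2: (1/8) × log₂((1/8)/(1/4)) = (1/8) × log₂(1/2) = -0.1250
  i=3: (1/8) × log₂((1/8)/(3/8)) = (1/8) × log₂(1/3) = -0.1981
D(P||Q) = 0.0000 + 1.0000 - 0.1250 - 0.1981
  = 0.6769 bits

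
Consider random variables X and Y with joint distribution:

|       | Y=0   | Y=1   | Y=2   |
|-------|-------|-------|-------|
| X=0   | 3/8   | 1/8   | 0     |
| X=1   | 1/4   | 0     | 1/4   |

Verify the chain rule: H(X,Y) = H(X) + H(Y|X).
Left side:
H(X,Y) = -[(3/8)·log₂(3/8) + (1/8)·log₂(1/8) + (1/4)·log₂(1/4) + (1/4)·log₂(1/4)]
  = 0.5306 + 0.3750 + 0.5000 + 0.5000
  = 1.9056 bits

Right side:
Marginal P(X) (row sums):
  P(X=0) = 3/8 + 1/8 + 0 = 1/2
  P(X=1) = 1/4 + 0 + 1/4 = 1/2
H(X) = -[(1/2)·log₂(1/2) + (1/2)·log₂(1/2)]
  = 0.5000 + 0.5000
  = 1.0000 bits
H(Y|X) = -Σ P(X,Y)·log₂ P(Y|X), where P(Y|X) = P(X,Y) / P(X)
  (cells with P(X,Y) = 0 contribute 0)
  (X=0,Y=0): P(Y|X) = (3/8)/(1/2) = 3/4;  -(3/8)·log₂(3/4) = 0.1556
  (X=0,Y=1): P(Y|X) = (1/8)/(1/2) = 1/4;  -(1/8)·log₂(1/4) = 0.2500
  (X=1,Y=0): P(Y|X) = (1/4)/(1/2) = 1/2;  -(1/4)·log₂(1/2) = 0.2500
  (X=1,Y=2): P(Y|X) = (1/4)/(1/2) = 1/2;  -(1/4)·log₂(1/2) = 0.2500
H(Y|X) = 0.1556 + 0.2500 + 0.2500 + 0.2500
  = 0.9056 bits
H(X) + H(Y|X) = 1.0000 + 0.9056 = 1.9056 bits

Both sides equal 1.9056 bits, so the chain rule holds ✓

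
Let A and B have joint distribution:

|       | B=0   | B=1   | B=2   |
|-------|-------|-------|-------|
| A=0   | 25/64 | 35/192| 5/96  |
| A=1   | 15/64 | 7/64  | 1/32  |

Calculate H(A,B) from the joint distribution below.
H(A,B) = -Σ P(A,B) log₂ P(A,B), summed over the non-zero cells:
H(A,B) = -[(25/64)·log₂(25/64) + (35/192)·log₂(35/192) + (5/96)·log₂(5/96) + (15/64)·log₂(15/64) + (7/64)·log₂(7/64) + (1/32)·log₂(1/32)]
  = 0.5297 + 0.4476 + 0.2220 + 0.4906 + 0.3492 + 0.1563
  = 2.1954 bits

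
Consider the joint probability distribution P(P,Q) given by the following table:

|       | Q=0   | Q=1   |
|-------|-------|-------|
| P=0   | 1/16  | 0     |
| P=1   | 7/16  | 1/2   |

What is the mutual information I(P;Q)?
Marginal P(P) (row sums):
  P(P=0) = 1/16 + 0 = 1/16
  P(P=1) = 7/16 + 1/2 = 15/16
Marginal P(Q) (column sums):
  P(Q=0) = 1/16 + 7/16 = 1/2
  P(Q=1) = 0 + 1/2 = 1/2

H(P) = -[(1/16)·log₂(1/16) + (15/16)·log₂(15/16)]
  = 0.2500 + 0.0873
  = 0.3373 bits
H(Q) = -[(1/2)·log₂(1/2) + (1/2)·log₂(1/2)]
  = 0.5000 + 0.5000
  = 1.0000 bits
H(P,Q) = -[(1/16)·log₂(1/16) + (7/16)·log₂(7/16) + (1/2)·log₂(1/2)]
  = 0.2500 + 0.5218 + 0.5000
  = 1.2718 bits

I(P;Q) = H(P) + H(Q) - H(P,Q)
  = 0.3373 + 1.0000 - 1.2718
  = 0.0655 bits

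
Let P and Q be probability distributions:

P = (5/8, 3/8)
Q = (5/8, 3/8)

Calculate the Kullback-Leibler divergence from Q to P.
D(P||Q) = Σ P(i) log₂(P(i)/Q(i))
  i=0: (5/8) × log₂((5/8)/(5/8)) = (5/8) × log₂(1) = 0.0000
  i=1: (3/8) × log₂((3/8)/(3/8)) = (3/8) × log₂(1) = 0.0000
D(P||Q) = 0.0000 + 0.0000
  = 0.0000 bits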